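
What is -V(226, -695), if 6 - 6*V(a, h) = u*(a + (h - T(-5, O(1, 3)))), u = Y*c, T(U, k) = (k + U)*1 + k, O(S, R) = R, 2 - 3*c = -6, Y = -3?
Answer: 1877/3 ≈ 625.67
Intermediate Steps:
c = 8/3 (c = 2/3 - 1/3*(-6) = 2/3 + 2 = 8/3 ≈ 2.6667)
T(U, k) = U + 2*k (T(U, k) = (U + k)*1 + k = (U + k) + k = U + 2*k)
u = -8 (u = -3*8/3 = -8)
V(a, h) = -1/3 + 4*a/3 + 4*h/3 (V(a, h) = 1 - (-4)*(a + (h - (-5 + 2*3)))/3 = 1 - (-4)*(a + (h - (-5 + 6)))/3 = 1 - (-4)*(a + (h - 1*1))/3 = 1 - (-4)*(a + (h - 1))/3 = 1 - (-4)*(a + (-1 + h))/3 = 1 - (-4)*(-1 + a + h)/3 = 1 - (8 - 8*a - 8*h)/6 = 1 + (-4/3 + 4*a/3 + 4*h/3) = -1/3 + 4*a/3 + 4*h/3)
-V(226, -695) = -(-1/3 + (4/3)*226 + (4/3)*(-695)) = -(-1/3 + 904/3 - 2780/3) = -1*(-1877/3) = 1877/3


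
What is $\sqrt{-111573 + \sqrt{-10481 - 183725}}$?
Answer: $\sqrt{-111573 + i \sqrt{194206}} \approx 0.6597 + 334.03 i$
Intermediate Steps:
$\sqrt{-111573 + \sqrt{-10481 - 183725}} = \sqrt{-111573 + \sqrt{-194206}} = \sqrt{-111573 + i \sqrt{194206}}$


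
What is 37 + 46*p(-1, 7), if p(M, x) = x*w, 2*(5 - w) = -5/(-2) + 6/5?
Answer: 10513/10 ≈ 1051.3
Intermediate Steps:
w = 63/20 (w = 5 - (-5/(-2) + 6/5)/2 = 5 - (-5*(-1/2) + 6*(1/5))/2 = 5 - (5/2 + 6/5)/2 = 5 - 1/2*37/10 = 5 - 37/20 = 63/20 ≈ 3.1500)
p(M, x) = 63*x/20 (p(M, x) = x*(63/20) = 63*x/20)
37 + 46*p(-1, 7) = 37 + 46*((63/20)*7) = 37 + 46*(441/20) = 37 + 10143/10 = 10513/10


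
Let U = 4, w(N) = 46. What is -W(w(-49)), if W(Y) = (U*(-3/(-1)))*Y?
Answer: -552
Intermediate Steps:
W(Y) = 12*Y (W(Y) = (4*(-3/(-1)))*Y = (4*(-3*(-1)))*Y = (4*3)*Y = 12*Y)
-W(w(-49)) = -12*46 = -1*552 = -552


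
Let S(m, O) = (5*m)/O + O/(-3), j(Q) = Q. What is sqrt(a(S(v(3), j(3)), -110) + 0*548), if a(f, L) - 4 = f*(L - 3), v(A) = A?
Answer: 8*I*sqrt(7) ≈ 21.166*I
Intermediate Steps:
S(m, O) = -O/3 + 5*m/O (S(m, O) = 5*m/O + O*(-1/3) = 5*m/O - O/3 = -O/3 + 5*m/O)
a(f, L) = 4 + f*(-3 + L) (a(f, L) = 4 + f*(L - 3) = 4 + f*(-3 + L))
sqrt(a(S(v(3), j(3)), -110) + 0*548) = sqrt((4 - 3*(-1/3*3 + 5*3/3) - 110*(-1/3*3 + 5*3/3)) + 0*548) = sqrt((4 - 3*(-1 + 5*3*(1/3)) - 110*(-1 + 5*3*(1/3))) + 0) = sqrt((4 - 3*(-1 + 5) - 110*(-1 + 5)) + 0) = sqrt((4 - 3*4 - 110*4) + 0) = sqrt((4 - 12 - 440) + 0) = sqrt(-448 + 0) = sqrt(-448) = 8*I*sqrt(7)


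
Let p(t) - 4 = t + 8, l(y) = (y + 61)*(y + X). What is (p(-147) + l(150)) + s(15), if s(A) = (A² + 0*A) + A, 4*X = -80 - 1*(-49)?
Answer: 120479/4 ≈ 30120.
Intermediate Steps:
X = -31/4 (X = (-80 - 1*(-49))/4 = (-80 + 49)/4 = (¼)*(-31) = -31/4 ≈ -7.7500)
l(y) = (61 + y)*(-31/4 + y) (l(y) = (y + 61)*(y - 31/4) = (61 + y)*(-31/4 + y))
p(t) = 12 + t (p(t) = 4 + (t + 8) = 4 + (8 + t) = 12 + t)
s(A) = A + A² (s(A) = (A² + 0) + A = A² + A = A + A²)
(p(-147) + l(150)) + s(15) = ((12 - 147) + (-1891/4 + 150² + (213/4)*150)) + 15*(1 + 15) = (-135 + (-1891/4 + 22500 + 15975/2)) + 15*16 = (-135 + 120059/4) + 240 = 119519/4 + 240 = 120479/4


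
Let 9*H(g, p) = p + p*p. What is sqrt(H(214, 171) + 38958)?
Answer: sqrt(42226) ≈ 205.49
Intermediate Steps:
H(g, p) = p/9 + p**2/9 (H(g, p) = (p + p*p)/9 = (p + p**2)/9 = p/9 + p**2/9)
sqrt(H(214, 171) + 38958) = sqrt((1/9)*171*(1 + 171) + 38958) = sqrt((1/9)*171*172 + 38958) = sqrt(3268 + 38958) = sqrt(42226)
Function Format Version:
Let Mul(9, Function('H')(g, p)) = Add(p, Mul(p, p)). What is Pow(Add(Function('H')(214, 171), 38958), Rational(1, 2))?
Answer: Pow(42226, Rational(1, 2)) ≈ 205.49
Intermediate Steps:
Function('H')(g, p) = Add(Mul(Rational(1, 9), p), Mul(Rational(1, 9), Pow(p, 2))) (Function('H')(g, p) = Mul(Rational(1, 9), Add(p, Mul(p, p))) = Mul(Rational(1, 9), Add(p, Pow(p, 2))) = Add(Mul(Rational(1, 9), p), Mul(Rational(1, 9), Pow(p, 2))))
Pow(Add(Function('H')(214, 171), 38958), Rational(1, 2)) = Pow(Add(Mul(Rational(1, 9), 171, Add(1, 171)), 38958), Rational(1, 2)) = Pow(Add(Mul(Rational(1, 9), 171, 172), 38958), Rational(1, 2)) = Pow(Add(3268, 38958), Rational(1, 2)) = Pow(42226, Rational(1, 2))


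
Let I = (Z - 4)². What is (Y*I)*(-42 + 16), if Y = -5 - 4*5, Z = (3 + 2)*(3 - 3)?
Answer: 10400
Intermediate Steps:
Z = 0 (Z = 5*0 = 0)
I = 16 (I = (0 - 4)² = (-4)² = 16)
Y = -25 (Y = -5 - 20 = -25)
(Y*I)*(-42 + 16) = (-25*16)*(-42 + 16) = -400*(-26) = 10400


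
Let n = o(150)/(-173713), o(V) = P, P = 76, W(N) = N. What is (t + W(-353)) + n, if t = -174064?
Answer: -30298500397/173713 ≈ -1.7442e+5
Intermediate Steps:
o(V) = 76
n = -76/173713 (n = 76/(-173713) = 76*(-1/173713) = -76/173713 ≈ -0.00043750)
(t + W(-353)) + n = (-174064 - 353) - 76/173713 = -174417 - 76/173713 = -30298500397/173713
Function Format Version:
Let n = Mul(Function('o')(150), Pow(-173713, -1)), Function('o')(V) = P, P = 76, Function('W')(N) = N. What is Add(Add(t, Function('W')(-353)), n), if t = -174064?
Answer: Rational(-30298500397, 173713) ≈ -1.7442e+5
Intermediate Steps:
Function('o')(V) = 76
n = Rational(-76, 173713) (n = Mul(76, Pow(-173713, -1)) = Mul(76, Rational(-1, 173713)) = Rational(-76, 173713) ≈ -0.00043750)
Add(Add(t, Function('W')(-353)), n) = Add(Add(-174064, -353), Rational(-76, 173713)) = Add(-174417, Rational(-76, 173713)) = Rational(-30298500397, 173713)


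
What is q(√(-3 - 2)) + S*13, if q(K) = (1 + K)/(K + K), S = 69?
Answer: 1795/2 - I*√5/10 ≈ 897.5 - 0.22361*I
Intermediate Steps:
q(K) = (1 + K)/(2*K) (q(K) = (1 + K)/((2*K)) = (1 + K)*(1/(2*K)) = (1 + K)/(2*K))
q(√(-3 - 2)) + S*13 = (1 + √(-3 - 2))/(2*(√(-3 - 2))) + 69*13 = (1 + √(-5))/(2*(√(-5))) + 897 = (1 + I*√5)/(2*((I*√5))) + 897 = (-I*√5/5)*(1 + I*√5)/2 + 897 = -I*√5*(1 + I*√5)/10 + 897 = 897 - I*√5*(1 + I*√5)/10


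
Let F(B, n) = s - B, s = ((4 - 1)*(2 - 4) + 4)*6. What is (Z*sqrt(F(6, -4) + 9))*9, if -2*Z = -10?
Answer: 135*I ≈ 135.0*I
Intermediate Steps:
Z = 5 (Z = -1/2*(-10) = 5)
s = -12 (s = (3*(-2) + 4)*6 = (-6 + 4)*6 = -2*6 = -12)
F(B, n) = -12 - B
(Z*sqrt(F(6, -4) + 9))*9 = (5*sqrt((-12 - 1*6) + 9))*9 = (5*sqrt((-12 - 6) + 9))*9 = (5*sqrt(-18 + 9))*9 = (5*sqrt(-9))*9 = (5*(3*I))*9 = (15*I)*9 = 135*I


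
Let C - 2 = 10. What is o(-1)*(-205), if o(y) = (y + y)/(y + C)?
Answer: 410/11 ≈ 37.273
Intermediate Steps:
C = 12 (C = 2 + 10 = 12)
o(y) = 2*y/(12 + y) (o(y) = (y + y)/(y + 12) = (2*y)/(12 + y) = 2*y/(12 + y))
o(-1)*(-205) = (2*(-1)/(12 - 1))*(-205) = (2*(-1)/11)*(-205) = (2*(-1)*(1/11))*(-205) = -2/11*(-205) = 410/11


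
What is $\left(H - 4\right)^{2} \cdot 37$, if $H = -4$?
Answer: $2368$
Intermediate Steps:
$\left(H - 4\right)^{2} \cdot 37 = \left(-4 - 4\right)^{2} \cdot 37 = \left(-8\right)^{2} \cdot 37 = 64 \cdot 37 = 2368$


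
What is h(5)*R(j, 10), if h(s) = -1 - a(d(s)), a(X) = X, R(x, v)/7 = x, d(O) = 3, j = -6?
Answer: 168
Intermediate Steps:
R(x, v) = 7*x
h(s) = -4 (h(s) = -1 - 1*3 = -1 - 3 = -4)
h(5)*R(j, 10) = -28*(-6) = -4*(-42) = 168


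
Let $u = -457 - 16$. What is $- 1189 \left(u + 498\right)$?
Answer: $-29725$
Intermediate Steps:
$u = -473$ ($u = -457 - 16 = -473$)
$- 1189 \left(u + 498\right) = - 1189 \left(-473 + 498\right) = \left(-1189\right) 25 = -29725$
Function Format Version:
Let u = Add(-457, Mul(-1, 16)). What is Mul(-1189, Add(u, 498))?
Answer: -29725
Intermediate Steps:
u = -473 (u = Add(-457, -16) = -473)
Mul(-1189, Add(u, 498)) = Mul(-1189, Add(-473, 498)) = Mul(-1189, 25) = -29725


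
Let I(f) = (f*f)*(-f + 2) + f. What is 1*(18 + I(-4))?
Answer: 110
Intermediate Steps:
I(f) = f + f**2*(2 - f) (I(f) = f**2*(2 - f) + f = f + f**2*(2 - f))
1*(18 + I(-4)) = 1*(18 - 4*(1 - 1*(-4)**2 + 2*(-4))) = 1*(18 - 4*(1 - 1*16 - 8)) = 1*(18 - 4*(1 - 16 - 8)) = 1*(18 - 4*(-23)) = 1*(18 + 92) = 1*110 = 110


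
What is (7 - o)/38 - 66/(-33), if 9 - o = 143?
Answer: 217/38 ≈ 5.7105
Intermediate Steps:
o = -134 (o = 9 - 1*143 = 9 - 143 = -134)
(7 - o)/38 - 66/(-33) = (7 - 1*(-134))/38 - 66/(-33) = (7 + 134)*(1/38) - 66*(-1/33) = 141*(1/38) + 2 = 141/38 + 2 = 217/38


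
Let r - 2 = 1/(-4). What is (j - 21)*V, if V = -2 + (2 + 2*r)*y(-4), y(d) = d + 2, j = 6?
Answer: 195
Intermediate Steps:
r = 7/4 (r = 2 + 1/(-4) = 2 - ¼ = 7/4 ≈ 1.7500)
y(d) = 2 + d
V = -13 (V = -2 + (2 + 2*(7/4))*(2 - 4) = -2 + (2 + 7/2)*(-2) = -2 + (11/2)*(-2) = -2 - 11 = -13)
(j - 21)*V = (6 - 21)*(-13) = -15*(-13) = 195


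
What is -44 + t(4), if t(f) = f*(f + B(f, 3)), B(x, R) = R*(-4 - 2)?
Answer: -100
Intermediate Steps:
B(x, R) = -6*R (B(x, R) = R*(-6) = -6*R)
t(f) = f*(-18 + f) (t(f) = f*(f - 6*3) = f*(f - 18) = f*(-18 + f))
-44 + t(4) = -44 + 4*(-18 + 4) = -44 + 4*(-14) = -44 - 56 = -100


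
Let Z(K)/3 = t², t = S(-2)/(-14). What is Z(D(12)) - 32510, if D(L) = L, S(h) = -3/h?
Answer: -25487813/784 ≈ -32510.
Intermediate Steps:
t = -3/28 (t = -3/(-2)/(-14) = -3*(-½)*(-1/14) = (3/2)*(-1/14) = -3/28 ≈ -0.10714)
Z(K) = 27/784 (Z(K) = 3*(-3/28)² = 3*(9/784) = 27/784)
Z(D(12)) - 32510 = 27/784 - 32510 = -25487813/784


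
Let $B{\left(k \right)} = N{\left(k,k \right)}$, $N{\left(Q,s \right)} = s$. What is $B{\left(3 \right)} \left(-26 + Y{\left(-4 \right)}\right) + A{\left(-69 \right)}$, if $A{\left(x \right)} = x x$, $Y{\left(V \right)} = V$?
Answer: $4671$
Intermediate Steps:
$B{\left(k \right)} = k$
$A{\left(x \right)} = x^{2}$
$B{\left(3 \right)} \left(-26 + Y{\left(-4 \right)}\right) + A{\left(-69 \right)} = 3 \left(-26 - 4\right) + \left(-69\right)^{2} = 3 \left(-30\right) + 4761 = -90 + 4761 = 4671$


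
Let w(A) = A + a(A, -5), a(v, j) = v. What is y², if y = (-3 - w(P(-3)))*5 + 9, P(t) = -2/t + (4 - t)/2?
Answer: 20449/9 ≈ 2272.1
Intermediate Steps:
P(t) = 2 - 2/t - t/2 (P(t) = -2/t + (4 - t)*(½) = -2/t + (2 - t/2) = 2 - 2/t - t/2)
w(A) = 2*A (w(A) = A + A = 2*A)
y = -143/3 (y = (-3 - 2*(2 - 2/(-3) - ½*(-3)))*5 + 9 = (-3 - 2*(2 - 2*(-⅓) + 3/2))*5 + 9 = (-3 - 2*(2 + ⅔ + 3/2))*5 + 9 = (-3 - 2*25/6)*5 + 9 = (-3 - 1*25/3)*5 + 9 = (-3 - 25/3)*5 + 9 = -34/3*5 + 9 = -170/3 + 9 = -143/3 ≈ -47.667)
y² = (-143/3)² = 20449/9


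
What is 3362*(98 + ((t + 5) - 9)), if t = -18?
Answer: 255512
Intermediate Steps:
3362*(98 + ((t + 5) - 9)) = 3362*(98 + ((-18 + 5) - 9)) = 3362*(98 + (-13 - 9)) = 3362*(98 - 22) = 3362*76 = 255512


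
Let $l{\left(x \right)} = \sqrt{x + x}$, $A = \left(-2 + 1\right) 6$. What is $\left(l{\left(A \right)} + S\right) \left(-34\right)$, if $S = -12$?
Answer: $408 - 68 i \sqrt{3} \approx 408.0 - 117.78 i$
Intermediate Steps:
$A = -6$ ($A = \left(-1\right) 6 = -6$)
$l{\left(x \right)} = \sqrt{2} \sqrt{x}$ ($l{\left(x \right)} = \sqrt{2 x} = \sqrt{2} \sqrt{x}$)
$\left(l{\left(A \right)} + S\right) \left(-34\right) = \left(\sqrt{2} \sqrt{-6} - 12\right) \left(-34\right) = \left(\sqrt{2} i \sqrt{6} - 12\right) \left(-34\right) = \left(2 i \sqrt{3} - 12\right) \left(-34\right) = \left(-12 + 2 i \sqrt{3}\right) \left(-34\right) = 408 - 68 i \sqrt{3}$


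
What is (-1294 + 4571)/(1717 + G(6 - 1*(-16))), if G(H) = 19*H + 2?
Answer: 3277/2137 ≈ 1.5335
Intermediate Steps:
G(H) = 2 + 19*H
(-1294 + 4571)/(1717 + G(6 - 1*(-16))) = (-1294 + 4571)/(1717 + (2 + 19*(6 - 1*(-16)))) = 3277/(1717 + (2 + 19*(6 + 16))) = 3277/(1717 + (2 + 19*22)) = 3277/(1717 + (2 + 418)) = 3277/(1717 + 420) = 3277/2137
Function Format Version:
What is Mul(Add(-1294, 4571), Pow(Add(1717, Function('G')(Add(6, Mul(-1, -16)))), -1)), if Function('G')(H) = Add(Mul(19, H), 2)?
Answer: Rational(3277, 2137) ≈ 1.5335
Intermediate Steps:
Function('G')(H) = Add(2, Mul(19, H))
Mul(Add(-1294, 4571), Pow(Add(1717, Function('G')(Add(6, Mul(-1, -16)))), -1)) = Mul(Add(-1294, 4571), Pow(Add(1717, Add(2, Mul(19, Add(6, Mul(-1, -16))))), -1)) = Mul(3277, Pow(Add(1717, Add(2, Mul(19, Add(6, 16)))), -1)) = Mul(3277, Pow(Add(1717, Add(2, Mul(19, 22))), -1)) = Mul(3277, Pow(Add(1717, Add(2, 418)), -1)) = Mul(3277, Pow(Add(1717, 420), -1)) = Mul(3277, Pow(2137, -1)) = Mul(3277, Rational(1, 2137)) = Rational(3277, 2137)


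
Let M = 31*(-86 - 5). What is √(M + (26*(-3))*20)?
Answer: I*√4381 ≈ 66.189*I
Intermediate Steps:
M = -2821 (M = 31*(-91) = -2821)
√(M + (26*(-3))*20) = √(-2821 + (26*(-3))*20) = √(-2821 - 78*20) = √(-2821 - 1560) = √(-4381) = I*√4381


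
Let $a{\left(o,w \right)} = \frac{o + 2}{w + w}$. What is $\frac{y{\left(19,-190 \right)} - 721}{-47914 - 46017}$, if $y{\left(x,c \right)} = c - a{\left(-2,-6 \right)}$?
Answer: $\frac{911}{93931} \approx 0.0096986$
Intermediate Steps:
$a{\left(o,w \right)} = \frac{2 + o}{2 w}$
$y{\left(x,c \right)} = c$ ($y{\left(x,c \right)} = c - \frac{2 - 2}{2 \left(-6\right)} = c - \frac{1}{2} \left(- \frac{1}{6}\right) 0 = c - 0 = c + 0 = c$)
$\frac{y{\left(19,-190 \right)} - 721}{-47914 - 46017} = \frac{-190 - 721}{-47914 - 46017} = - \frac{911}{-93931} = \left(-911\right) \left(- \frac{1}{93931}\right) = \frac{911}{93931}$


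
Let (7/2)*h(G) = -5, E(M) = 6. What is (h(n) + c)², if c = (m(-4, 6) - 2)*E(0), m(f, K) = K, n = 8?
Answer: 24964/49 ≈ 509.47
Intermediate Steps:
h(G) = -10/7 (h(G) = (2/7)*(-5) = -10/7)
c = 24 (c = (6 - 2)*6 = 4*6 = 24)
(h(n) + c)² = (-10/7 + 24)² = (158/7)² = 24964/49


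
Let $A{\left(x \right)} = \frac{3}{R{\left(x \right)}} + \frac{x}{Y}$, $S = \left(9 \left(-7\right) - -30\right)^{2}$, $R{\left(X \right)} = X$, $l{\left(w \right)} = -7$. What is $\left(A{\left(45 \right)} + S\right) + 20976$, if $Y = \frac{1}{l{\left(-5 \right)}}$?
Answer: $\frac{326251}{15} \approx 21750.0$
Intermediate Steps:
$S = 1089$ ($S = \left(-63 + 30\right)^{2} = \left(-33\right)^{2} = 1089$)
$Y = - \frac{1}{7}$ ($Y = \frac{1}{-7} = - \frac{1}{7} \approx -0.14286$)
$A{\left(x \right)} = - 7 x + \frac{3}{x}$ ($A{\left(x \right)} = \frac{3}{x} + \frac{x}{- \frac{1}{7}} = \frac{3}{x} + x \left(-7\right) = \frac{3}{x} - 7 x = - 7 x + \frac{3}{x}$)
$\left(A{\left(45 \right)} + S\right) + 20976 = \left(\left(\left(-7\right) 45 + \frac{3}{45}\right) + 1089\right) + 20976 = \left(\left(-315 + 3 \cdot \frac{1}{45}\right) + 1089\right) + 20976 = \left(\left(-315 + \frac{1}{15}\right) + 1089\right) + 20976 = \left(- \frac{4724}{15} + 1089\right) + 20976 = \frac{11611}{15} + 20976 = \frac{326251}{15}$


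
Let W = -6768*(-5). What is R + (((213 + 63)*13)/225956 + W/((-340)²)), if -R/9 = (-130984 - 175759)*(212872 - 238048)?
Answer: -5673298491196547748/81626605 ≈ -6.9503e+10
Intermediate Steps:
R = -69503055912 (R = -9*(-130984 - 175759)*(212872 - 238048) = -(-2760687)*(-25176) = -9*7722561768 = -69503055912)
W = 33840
R + (((213 + 63)*13)/225956 + W/((-340)²)) = -69503055912 + (((213 + 63)*13)/225956 + 33840/((-340)²)) = -69503055912 + ((276*13)*(1/225956) + 33840/115600) = -69503055912 + (3588*(1/225956) + 33840*(1/115600)) = -69503055912 + (897/56489 + 423/1445) = -69503055912 + 25191012/81626605 = -5673298491196547748/81626605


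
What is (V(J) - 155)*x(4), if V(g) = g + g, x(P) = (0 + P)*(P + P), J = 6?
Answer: -4576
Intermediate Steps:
x(P) = 2*P² (x(P) = P*(2*P) = 2*P²)
V(g) = 2*g
(V(J) - 155)*x(4) = (2*6 - 155)*(2*4²) = (12 - 155)*(2*16) = -143*32 = -4576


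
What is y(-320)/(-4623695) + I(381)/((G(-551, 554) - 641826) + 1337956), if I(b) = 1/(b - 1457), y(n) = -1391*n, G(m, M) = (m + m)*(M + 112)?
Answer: -3621046002109/37613714437528 ≈ -0.096269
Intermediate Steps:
G(m, M) = 2*m*(112 + M) (G(m, M) = (2*m)*(112 + M) = 2*m*(112 + M))
I(b) = 1/(-1457 + b)
y(-320)/(-4623695) + I(381)/((G(-551, 554) - 641826) + 1337956) = -1391*(-320)/(-4623695) + 1/((-1457 + 381)*((2*(-551)*(112 + 554) - 641826) + 1337956)) = 445120*(-1/4623695) + 1/((-1076)*((2*(-551)*666 - 641826) + 1337956)) = -89024/924739 - 1/(1076*((-733932 - 641826) + 1337956)) = -89024/924739 - 1/(1076*(-1375758 + 1337956)) = -89024/924739 - 1/1076/(-37802) = -89024/924739 - 1/1076*(-1/37802) = -89024/924739 + 1/40674952 = -3621046002109/37613714437528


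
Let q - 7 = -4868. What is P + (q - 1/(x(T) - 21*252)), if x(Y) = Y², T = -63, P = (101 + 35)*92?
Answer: 10122274/1323 ≈ 7651.0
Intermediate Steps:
q = -4861 (q = 7 - 4868 = -4861)
P = 12512 (P = 136*92 = 12512)
P + (q - 1/(x(T) - 21*252)) = 12512 + (-4861 - 1/((-63)² - 21*252)) = 12512 + (-4861 - 1/(3969 - 5292)) = 12512 + (-4861 - 1/(-1323)) = 12512 + (-4861 - 1*(-1/1323)) = 12512 + (-4861 + 1/1323) = 12512 - 6431102/1323 = 10122274/1323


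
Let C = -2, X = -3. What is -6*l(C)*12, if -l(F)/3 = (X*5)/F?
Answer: 1620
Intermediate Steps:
l(F) = 45/F (l(F) = -3*(-3*5)/F = -(-45)/F = 45/F)
-6*l(C)*12 = -270/(-2)*12 = -270*(-1)/2*12 = -6*(-45/2)*12 = 135*12 = 1620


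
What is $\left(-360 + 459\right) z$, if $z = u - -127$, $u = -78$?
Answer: $4851$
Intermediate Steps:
$z = 49$ ($z = -78 - -127 = -78 + 127 = 49$)
$\left(-360 + 459\right) z = \left(-360 + 459\right) 49 = 99 \cdot 49 = 4851$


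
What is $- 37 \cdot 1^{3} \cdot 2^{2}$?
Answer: $-148$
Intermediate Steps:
$- 37 \cdot 1^{3} \cdot 2^{2} = \left(-37\right) 1 \cdot 4 = \left(-37\right) 4 = -148$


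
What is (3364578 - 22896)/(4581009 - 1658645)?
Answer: 1670841/1461182 ≈ 1.1435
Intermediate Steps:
(3364578 - 22896)/(4581009 - 1658645) = 3341682/2922364 = 3341682*(1/2922364) = 1670841/1461182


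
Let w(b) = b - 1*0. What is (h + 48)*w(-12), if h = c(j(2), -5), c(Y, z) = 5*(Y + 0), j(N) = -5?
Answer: -276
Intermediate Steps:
c(Y, z) = 5*Y
h = -25 (h = 5*(-5) = -25)
w(b) = b (w(b) = b + 0 = b)
(h + 48)*w(-12) = (-25 + 48)*(-12) = 23*(-12) = -276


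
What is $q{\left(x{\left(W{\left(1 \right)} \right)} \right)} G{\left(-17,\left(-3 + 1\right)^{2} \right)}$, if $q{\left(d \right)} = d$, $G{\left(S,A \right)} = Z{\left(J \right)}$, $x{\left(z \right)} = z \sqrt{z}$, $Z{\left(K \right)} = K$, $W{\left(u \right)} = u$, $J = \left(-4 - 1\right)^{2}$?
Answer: $25$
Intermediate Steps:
$J = 25$ ($J = \left(-5\right)^{2} = 25$)
$x{\left(z \right)} = z^{\frac{3}{2}}$
$G{\left(S,A \right)} = 25$
$q{\left(x{\left(W{\left(1 \right)} \right)} \right)} G{\left(-17,\left(-3 + 1\right)^{2} \right)} = 1^{\frac{3}{2}} \cdot 25 = 1 \cdot 25 = 25$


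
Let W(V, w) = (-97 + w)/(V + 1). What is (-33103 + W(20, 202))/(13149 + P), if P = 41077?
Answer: -871/1427 ≈ -0.61037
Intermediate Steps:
W(V, w) = (-97 + w)/(1 + V)
(-33103 + W(20, 202))/(13149 + P) = (-33103 + (-97 + 202)/(1 + 20))/(13149 + 41077) = (-33103 + 105/21)/54226 = (-33103 + (1/21)*105)*(1/54226) = (-33103 + 5)*(1/54226) = -33098*1/54226 = -871/1427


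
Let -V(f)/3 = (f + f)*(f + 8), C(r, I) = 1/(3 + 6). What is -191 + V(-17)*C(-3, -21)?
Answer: -293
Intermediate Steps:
C(r, I) = ⅑ (C(r, I) = 1/9 = ⅑)
V(f) = -6*f*(8 + f) (V(f) = -3*(f + f)*(f + 8) = -3*2*f*(8 + f) = -6*f*(8 + f))
-191 + V(-17)*C(-3, -21) = -191 - 6*(-17)*(8 - 17)*(⅑) = -191 - 6*(-17)*(-9)*(⅑) = -191 - 918*⅑ = -191 - 102 = -293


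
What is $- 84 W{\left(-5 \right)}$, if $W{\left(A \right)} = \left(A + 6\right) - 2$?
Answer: $84$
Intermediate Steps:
$W{\left(A \right)} = 4 + A$ ($W{\left(A \right)} = \left(6 + A\right) - 2 = 4 + A$)
$- 84 W{\left(-5 \right)} = - 84 \left(4 - 5\right) = \left(-84\right) \left(-1\right) = 84$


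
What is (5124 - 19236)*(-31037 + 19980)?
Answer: 156036384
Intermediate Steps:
(5124 - 19236)*(-31037 + 19980) = -14112*(-11057) = 156036384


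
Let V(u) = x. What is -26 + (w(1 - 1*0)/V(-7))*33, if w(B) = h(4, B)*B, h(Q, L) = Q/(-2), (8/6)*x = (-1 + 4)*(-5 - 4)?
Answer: -614/27 ≈ -22.741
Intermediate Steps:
x = -81/4 (x = 3*((-1 + 4)*(-5 - 4))/4 = 3*(3*(-9))/4 = (3/4)*(-27) = -81/4 ≈ -20.250)
V(u) = -81/4
h(Q, L) = -Q/2 (h(Q, L) = Q*(-1/2) = -Q/2)
w(B) = -2*B (w(B) = (-1/2*4)*B = -2*B)
-26 + (w(1 - 1*0)/V(-7))*33 = -26 + ((-2*(1 - 1*0))/(-81/4))*33 = -26 + (-2*(1 + 0)*(-4/81))*33 = -26 + (-2*1*(-4/81))*33 = -26 - 2*(-4/81)*33 = -26 + (8/81)*33 = -26 + 88/27 = -614/27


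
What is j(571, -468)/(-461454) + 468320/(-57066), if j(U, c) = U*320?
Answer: -18877936400/2194444497 ≈ -8.6026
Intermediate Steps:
j(U, c) = 320*U
j(571, -468)/(-461454) + 468320/(-57066) = (320*571)/(-461454) + 468320/(-57066) = 182720*(-1/461454) + 468320*(-1/57066) = -91360/230727 - 234160/28533 = -18877936400/2194444497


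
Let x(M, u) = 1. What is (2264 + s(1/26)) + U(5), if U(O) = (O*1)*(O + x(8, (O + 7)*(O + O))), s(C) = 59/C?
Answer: 3828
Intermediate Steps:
U(O) = O*(1 + O) (U(O) = (O*1)*(O + 1) = O*(1 + O))
(2264 + s(1/26)) + U(5) = (2264 + 59/(1/26)) + 5*(1 + 5) = (2264 + 59/(1/26)) + 5*6 = (2264 + 59*26) + 30 = (2264 + 1534) + 30 = 3798 + 30 = 3828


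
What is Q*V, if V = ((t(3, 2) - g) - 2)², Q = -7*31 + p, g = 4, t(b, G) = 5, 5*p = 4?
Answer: -1081/5 ≈ -216.20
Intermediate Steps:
p = ⅘ (p = (⅕)*4 = ⅘ ≈ 0.80000)
Q = -1081/5 (Q = -7*31 + ⅘ = -217 + ⅘ = -1081/5 ≈ -216.20)
V = 1 (V = ((5 - 1*4) - 2)² = ((5 - 4) - 2)² = (1 - 2)² = (-1)² = 1)
Q*V = -1081/5*1 = -1081/5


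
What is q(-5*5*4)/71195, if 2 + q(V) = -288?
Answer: -2/491 ≈ -0.0040733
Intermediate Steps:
q(V) = -290 (q(V) = -2 - 288 = -290)
q(-5*5*4)/71195 = -290/71195 = -290*1/71195 = -2/491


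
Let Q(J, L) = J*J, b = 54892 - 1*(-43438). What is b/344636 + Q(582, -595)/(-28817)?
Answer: -56951454427/4965687806 ≈ -11.469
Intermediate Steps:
b = 98330 (b = 54892 + 43438 = 98330)
Q(J, L) = J²
b/344636 + Q(582, -595)/(-28817) = 98330/344636 + 582²/(-28817) = 98330*(1/344636) + 338724*(-1/28817) = 49165/172318 - 338724/28817 = -56951454427/4965687806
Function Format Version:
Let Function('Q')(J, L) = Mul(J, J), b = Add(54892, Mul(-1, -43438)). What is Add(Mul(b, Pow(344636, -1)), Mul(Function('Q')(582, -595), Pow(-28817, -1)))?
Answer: Rational(-56951454427, 4965687806) ≈ -11.469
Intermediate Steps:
b = 98330 (b = Add(54892, 43438) = 98330)
Function('Q')(J, L) = Pow(J, 2)
Add(Mul(b, Pow(344636, -1)), Mul(Function('Q')(582, -595), Pow(-28817, -1))) = Add(Mul(98330, Pow(344636, -1)), Mul(Pow(582, 2), Pow(-28817, -1))) = Add(Mul(98330, Rational(1, 344636)), Mul(338724, Rational(-1, 28817))) = Add(Rational(49165, 172318), Rational(-338724, 28817)) = Rational(-56951454427, 4965687806)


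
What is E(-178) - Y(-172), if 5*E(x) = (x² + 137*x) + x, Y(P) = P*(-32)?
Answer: -4080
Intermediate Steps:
Y(P) = -32*P
E(x) = x²/5 + 138*x/5 (E(x) = ((x² + 137*x) + x)/5 = (x² + 138*x)/5 = x²/5 + 138*x/5)
E(-178) - Y(-172) = (⅕)*(-178)*(138 - 178) - (-32)*(-172) = (⅕)*(-178)*(-40) - 1*5504 = 1424 - 5504 = -4080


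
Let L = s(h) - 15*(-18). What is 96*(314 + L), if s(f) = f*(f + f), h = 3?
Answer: 57792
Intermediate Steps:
s(f) = 2*f² (s(f) = f*(2*f) = 2*f²)
L = 288 (L = 2*3² - 15*(-18) = 2*9 + 270 = 18 + 270 = 288)
96*(314 + L) = 96*(314 + 288) = 96*602 = 57792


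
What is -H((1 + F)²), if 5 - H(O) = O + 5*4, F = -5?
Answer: 31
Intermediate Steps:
H(O) = -15 - O (H(O) = 5 - (O + 5*4) = 5 - (O + 20) = 5 - (20 + O) = 5 + (-20 - O) = -15 - O)
-H((1 + F)²) = -(-15 - (1 - 5)²) = -(-15 - 1*(-4)²) = -(-15 - 1*16) = -(-15 - 16) = -1*(-31) = 31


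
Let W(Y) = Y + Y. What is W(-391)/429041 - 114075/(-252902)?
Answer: 3749621747/8346563614 ≈ 0.44924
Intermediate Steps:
W(Y) = 2*Y
W(-391)/429041 - 114075/(-252902) = (2*(-391))/429041 - 114075/(-252902) = -782*1/429041 - 114075*(-1/252902) = -782/429041 + 8775/19454 = 3749621747/8346563614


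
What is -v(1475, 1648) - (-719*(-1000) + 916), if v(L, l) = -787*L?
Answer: 440909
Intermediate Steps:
-v(1475, 1648) - (-719*(-1000) + 916) = -(-787)*1475 - (-719*(-1000) + 916) = -1*(-1160825) - (719000 + 916) = 1160825 - 1*719916 = 1160825 - 719916 = 440909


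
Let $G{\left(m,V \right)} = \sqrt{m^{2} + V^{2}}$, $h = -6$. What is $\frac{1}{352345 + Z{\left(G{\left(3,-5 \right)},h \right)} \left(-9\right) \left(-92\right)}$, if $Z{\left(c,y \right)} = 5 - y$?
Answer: $\frac{1}{361453} \approx 2.7666 \cdot 10^{-6}$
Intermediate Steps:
$G{\left(m,V \right)} = \sqrt{V^{2} + m^{2}}$
$\frac{1}{352345 + Z{\left(G{\left(3,-5 \right)},h \right)} \left(-9\right) \left(-92\right)} = \frac{1}{352345 + \left(5 - -6\right) \left(-9\right) \left(-92\right)} = \frac{1}{352345 + \left(5 + 6\right) \left(-9\right) \left(-92\right)} = \frac{1}{352345 + 11 \left(-9\right) \left(-92\right)} = \frac{1}{352345 - -9108} = \frac{1}{352345 + 9108} = \frac{1}{361453}$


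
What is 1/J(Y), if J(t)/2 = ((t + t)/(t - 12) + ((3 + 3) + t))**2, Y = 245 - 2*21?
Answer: 36481/3252211250 ≈ 1.1217e-5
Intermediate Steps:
Y = 203 (Y = 245 - 42 = 203)
J(t) = 2*(6 + t + 2*t/(-12 + t))**2 (J(t) = 2*((t + t)/(t - 12) + ((3 + 3) + t))**2 = 2*((2*t)/(-12 + t) + (6 + t))**2 = 2*(2*t/(-12 + t) + (6 + t))**2 = 2*(6 + t + 2*t/(-12 + t))**2)
1/J(Y) = 1/(2*(72 - 1*203**2 + 4*203)**2/(-12 + 203)**2) = 1/(2*(72 - 1*41209 + 812)**2/191**2) = 1/(2*(1/36481)*(72 - 41209 + 812)**2) = 1/(2*(1/36481)*(-40325)**2) = 1/(2*(1/36481)*1626105625) = 1/(3252211250/36481) = 36481/3252211250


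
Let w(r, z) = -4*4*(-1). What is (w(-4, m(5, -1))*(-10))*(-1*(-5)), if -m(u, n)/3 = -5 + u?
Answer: -800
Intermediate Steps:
m(u, n) = 15 - 3*u (m(u, n) = -3*(-5 + u) = 15 - 3*u)
w(r, z) = 16 (w(r, z) = -16*(-1) = 16)
(w(-4, m(5, -1))*(-10))*(-1*(-5)) = (16*(-10))*(-1*(-5)) = -160*5 = -800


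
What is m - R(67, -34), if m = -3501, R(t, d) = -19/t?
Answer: -234548/67 ≈ -3500.7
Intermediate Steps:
m - R(67, -34) = -3501 - (-19)/67 = -3501 - 1*(-19/67) = -3501 + 19/67 = -234548/67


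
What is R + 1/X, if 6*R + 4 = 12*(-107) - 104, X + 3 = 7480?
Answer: -1734663/7477 ≈ -232.00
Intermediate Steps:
X = 7477 (X = -3 + 7480 = 7477)
R = -232 (R = -⅔ + (12*(-107) - 104)/6 = -⅔ + (-1284 - 104)/6 = -⅔ + (⅙)*(-1388) = -⅔ - 694/3 = -232)
R + 1/X = -232 + 1/7477 = -1734663/7477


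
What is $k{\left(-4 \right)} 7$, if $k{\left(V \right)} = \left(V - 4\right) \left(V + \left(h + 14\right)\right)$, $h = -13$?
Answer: $168$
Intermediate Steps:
$k{\left(V \right)} = \left(1 + V\right) \left(-4 + V\right)$ ($k{\left(V \right)} = \left(V - 4\right) \left(V + \left(-13 + 14\right)\right) = \left(-4 + V\right) \left(V + 1\right) = \left(-4 + V\right) \left(1 + V\right) = \left(1 + V\right) \left(-4 + V\right)$)
$k{\left(-4 \right)} 7 = \left(-4 + \left(-4\right)^{2} - -12\right) 7 = \left(-4 + 16 + 12\right) 7 = 24 \cdot 7 = 168$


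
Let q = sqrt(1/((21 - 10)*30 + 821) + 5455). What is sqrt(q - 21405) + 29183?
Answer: 29183 + sqrt(-28357365405 + 3453*sqrt(802976734))/1151 ≈ 29183.0 + 146.05*I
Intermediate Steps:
q = 3*sqrt(802976734)/1151 (q = sqrt(1/(11*30 + 821) + 5455) = sqrt(1/(330 + 821) + 5455) = sqrt(1/1151 + 5455) = sqrt(6278706/1151) = 3*sqrt(802976734)/1151 ≈ 73.858)
sqrt(q - 21405) + 29183 = sqrt(3*sqrt(802976734)/1151 - 21405) + 29183 = sqrt(-21405 + 3*sqrt(802976734)/1151) + 29183 = 29183 + sqrt(-21405 + 3*sqrt(802976734)/1151)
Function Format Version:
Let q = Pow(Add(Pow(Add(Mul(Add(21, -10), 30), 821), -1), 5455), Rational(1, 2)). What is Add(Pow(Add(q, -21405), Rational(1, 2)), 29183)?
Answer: Add(29183, Mul(Rational(1, 1151), Pow(Add(-28357365405, Mul(3453, Pow(802976734, Rational(1, 2)))), Rational(1, 2)))) ≈ Add(29183., Mul(146.05, I))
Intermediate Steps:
q = Mul(Rational(3, 1151), Pow(802976734, Rational(1, 2))) (q = Pow(Add(Pow(Add(Mul(11, 30), 821), -1), 5455), Rational(1, 2)) = Pow(Add(Pow(Add(330, 821), -1), 5455), Rational(1, 2)) = Pow(Add(Pow(1151, -1), 5455), Rational(1, 2)) = Pow(Add(Rational(1, 1151), 5455), Rational(1, 2)) = Pow(Rational(6278706, 1151), Rational(1, 2)) = Mul(Rational(3, 1151), Pow(802976734, Rational(1, 2))) ≈ 73.858)
Add(Pow(Add(q, -21405), Rational(1, 2)), 29183) = Add(Pow(Add(Mul(Rational(3, 1151), Pow(802976734, Rational(1, 2))), -21405), Rational(1, 2)), 29183) = Add(Pow(Add(-21405, Mul(Rational(3, 1151), Pow(802976734, Rational(1, 2)))), Rational(1, 2)), 29183) = Add(29183, Pow(Add(-21405, Mul(Rational(3, 1151), Pow(802976734, Rational(1, 2)))), Rational(1, 2)))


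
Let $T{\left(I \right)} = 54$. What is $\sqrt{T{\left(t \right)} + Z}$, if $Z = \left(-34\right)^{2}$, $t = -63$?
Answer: $11 \sqrt{10} \approx 34.785$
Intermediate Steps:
$Z = 1156$
$\sqrt{T{\left(t \right)} + Z} = \sqrt{54 + 1156} = \sqrt{1210} = 11 \sqrt{10}$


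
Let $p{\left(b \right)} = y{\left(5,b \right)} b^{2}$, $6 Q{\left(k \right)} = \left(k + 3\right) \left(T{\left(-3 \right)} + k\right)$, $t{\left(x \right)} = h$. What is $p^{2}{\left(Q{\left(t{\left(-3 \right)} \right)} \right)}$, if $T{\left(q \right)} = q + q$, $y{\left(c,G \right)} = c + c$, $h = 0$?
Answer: $8100$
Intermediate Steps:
$t{\left(x \right)} = 0$
$y{\left(c,G \right)} = 2 c$
$T{\left(q \right)} = 2 q$
$Q{\left(k \right)} = \frac{\left(-6 + k\right) \left(3 + k\right)}{6}$ ($Q{\left(k \right)} = \frac{\left(k + 3\right) \left(2 \left(-3\right) + k\right)}{6} = \frac{\left(3 + k\right) \left(-6 + k\right)}{6} = \frac{\left(-6 + k\right) \left(3 + k\right)}{6}$)
$p{\left(b \right)} = 10 b^{2}$ ($p{\left(b \right)} = 2 \cdot 5 b^{2} = 10 b^{2}$)
$p^{2}{\left(Q{\left(t{\left(-3 \right)} \right)} \right)} = \left(10 \left(-3 - 0 + \frac{0^{2}}{6}\right)^{2}\right)^{2} = \left(10 \left(-3 + 0 + \frac{1}{6} \cdot 0\right)^{2}\right)^{2} = \left(10 \left(-3 + 0 + 0\right)^{2}\right)^{2} = \left(10 \left(-3\right)^{2}\right)^{2} = \left(10 \cdot 9\right)^{2} = 90^{2} = 8100$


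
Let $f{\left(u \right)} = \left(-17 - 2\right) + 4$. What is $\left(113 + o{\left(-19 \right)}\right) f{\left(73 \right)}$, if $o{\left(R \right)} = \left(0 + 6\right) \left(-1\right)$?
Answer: $-1605$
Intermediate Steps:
$o{\left(R \right)} = -6$ ($o{\left(R \right)} = 6 \left(-1\right) = -6$)
$f{\left(u \right)} = -15$ ($f{\left(u \right)} = -19 + 4 = -15$)
$\left(113 + o{\left(-19 \right)}\right) f{\left(73 \right)} = \left(113 - 6\right) \left(-15\right) = 107 \left(-15\right) = -1605$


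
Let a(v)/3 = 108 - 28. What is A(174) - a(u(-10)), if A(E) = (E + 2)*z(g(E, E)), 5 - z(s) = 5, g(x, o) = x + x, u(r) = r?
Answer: -240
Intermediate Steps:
g(x, o) = 2*x
z(s) = 0 (z(s) = 5 - 1*5 = 5 - 5 = 0)
a(v) = 240 (a(v) = 3*(108 - 28) = 3*80 = 240)
A(E) = 0 (A(E) = (E + 2)*0 = (2 + E)*0 = 0)
A(174) - a(u(-10)) = 0 - 1*240 = 0 - 240 = -240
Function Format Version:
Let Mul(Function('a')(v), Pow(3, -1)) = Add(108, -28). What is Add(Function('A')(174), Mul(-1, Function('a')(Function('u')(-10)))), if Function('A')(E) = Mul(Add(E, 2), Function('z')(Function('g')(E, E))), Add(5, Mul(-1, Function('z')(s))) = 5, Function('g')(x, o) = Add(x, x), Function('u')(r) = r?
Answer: -240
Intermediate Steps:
Function('g')(x, o) = Mul(2, x)
Function('z')(s) = 0 (Function('z')(s) = Add(5, Mul(-1, 5)) = Add(5, -5) = 0)
Function('a')(v) = 240 (Function('a')(v) = Mul(3, Add(108, -28)) = Mul(3, 80) = 240)
Function('A')(E) = 0 (Function('A')(E) = Mul(Add(E, 2), 0) = Mul(Add(2, E), 0) = 0)
Add(Function('A')(174), Mul(-1, Function('a')(Function('u')(-10)))) = Add(0, Mul(-1, 240)) = Add(0, -240) = -240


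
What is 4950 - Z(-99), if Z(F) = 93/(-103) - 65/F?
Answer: 50477662/10197 ≈ 4950.3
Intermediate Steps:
Z(F) = -93/103 - 65/F (Z(F) = 93*(-1/103) - 65/F = -93/103 - 65/F)
4950 - Z(-99) = 4950 - (-93/103 - 65/(-99)) = 4950 - (-93/103 - 65*(-1/99)) = 4950 - (-93/103 + 65/99) = 4950 - 1*(-2512/10197) = 4950 + 2512/10197 = 50477662/10197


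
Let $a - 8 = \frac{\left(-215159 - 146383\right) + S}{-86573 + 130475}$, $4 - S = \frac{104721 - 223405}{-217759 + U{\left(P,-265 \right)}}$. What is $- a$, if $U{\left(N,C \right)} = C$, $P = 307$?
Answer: $\frac{562640603}{2392922412} \approx 0.23513$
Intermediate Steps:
$S = \frac{188353}{54506}$ ($S = 4 - \frac{104721 - 223405}{-217759 - 265} = 4 - \frac{104721 - 223405}{-218024} = 4 - \left(-118684\right) \left(- \frac{1}{218024}\right) = 4 - \frac{29671}{54506} = \frac{188353}{54506} \approx 3.4556$)
$a = - \frac{562640603}{2392922412}$ ($a = 8 + \frac{\left(-215159 - 146383\right) + \frac{188353}{54506}}{-86573 + 130475} = 8 + \frac{-361542 + \frac{188353}{54506}}{43902} = 8 - \frac{19706019899}{2392922412} = - \frac{562640603}{2392922412} \approx -0.23513$)
$- a = \left(-1\right) \left(- \frac{562640603}{2392922412}\right) = \frac{562640603}{2392922412}$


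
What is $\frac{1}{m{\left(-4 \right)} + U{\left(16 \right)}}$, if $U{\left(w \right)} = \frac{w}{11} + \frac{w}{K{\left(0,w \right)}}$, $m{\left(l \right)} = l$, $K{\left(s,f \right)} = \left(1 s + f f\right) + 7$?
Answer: $- \frac{2893}{7188} \approx -0.40248$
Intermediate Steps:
$K{\left(s,f \right)} = 7 + s + f^{2}$ ($K{\left(s,f \right)} = \left(s + f^{2}\right) + 7 = 7 + s + f^{2}$)
$U{\left(w \right)} = \frac{w}{11} + \frac{w}{7 + w^{2}}$ ($U{\left(w \right)} = \frac{w}{11} + \frac{w}{7 + 0 + w^{2}} = w \frac{1}{11} + \frac{w}{7 + w^{2}} = \frac{w}{11} + \frac{w}{7 + w^{2}}$)
$\frac{1}{m{\left(-4 \right)} + U{\left(16 \right)}} = \frac{1}{-4 + \frac{1}{11} \cdot 16 \frac{1}{7 + 16^{2}} \left(18 + 16^{2}\right)} = \frac{1}{-4 + \frac{1}{11} \cdot 16 \frac{1}{7 + 256} \left(18 + 256\right)} = \frac{1}{-4 + \frac{1}{11} \cdot 16 \cdot \frac{1}{263} \cdot 274} = \frac{1}{-4 + \frac{4384}{2893}} = \frac{1}{- \frac{7188}{2893}} = - \frac{2893}{7188}$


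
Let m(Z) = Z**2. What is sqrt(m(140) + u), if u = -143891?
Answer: I*sqrt(124291) ≈ 352.55*I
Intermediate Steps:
sqrt(m(140) + u) = sqrt(140**2 - 143891) = sqrt(19600 - 143891) = sqrt(-124291) = I*sqrt(124291)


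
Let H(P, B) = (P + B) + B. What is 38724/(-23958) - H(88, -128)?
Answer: 664370/3993 ≈ 166.38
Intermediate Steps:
H(P, B) = P + 2*B (H(P, B) = (B + P) + B = P + 2*B)
38724/(-23958) - H(88, -128) = 38724/(-23958) - (88 + 2*(-128)) = 38724*(-1/23958) - (88 - 256) = -6454/3993 - 1*(-168) = -6454/3993 + 168 = 664370/3993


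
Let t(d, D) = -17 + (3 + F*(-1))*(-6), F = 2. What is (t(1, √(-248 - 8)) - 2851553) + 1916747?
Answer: -934829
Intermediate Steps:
t(d, D) = -23 (t(d, D) = -17 + (3 + 2*(-1))*(-6) = -17 + (3 - 2)*(-6) = -17 + 1*(-6) = -17 - 6 = -23)
(t(1, √(-248 - 8)) - 2851553) + 1916747 = (-23 - 2851553) + 1916747 = -2851576 + 1916747 = -934829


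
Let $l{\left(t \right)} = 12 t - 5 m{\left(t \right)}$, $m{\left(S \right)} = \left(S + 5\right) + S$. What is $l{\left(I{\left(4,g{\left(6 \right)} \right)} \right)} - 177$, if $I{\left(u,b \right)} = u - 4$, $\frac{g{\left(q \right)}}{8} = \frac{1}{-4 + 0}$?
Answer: $-202$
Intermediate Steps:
$g{\left(q \right)} = -2$ ($g{\left(q \right)} = \frac{8}{-4 + 0} = \frac{8}{-4} = 8 \left(- \frac{1}{4}\right) = -2$)
$m{\left(S \right)} = 5 + 2 S$ ($m{\left(S \right)} = \left(5 + S\right) + S = 5 + 2 S$)
$I{\left(u,b \right)} = -4 + u$
$l{\left(t \right)} = -25 + 2 t$ ($l{\left(t \right)} = 12 t - 5 \left(5 + 2 t\right) = 12 t - \left(25 + 10 t\right) = -25 + 2 t$)
$l{\left(I{\left(4,g{\left(6 \right)} \right)} \right)} - 177 = \left(-25 + 2 \left(-4 + 4\right)\right) - 177 = \left(-25 + 2 \cdot 0\right) - 177 = \left(-25 + 0\right) - 177 = -25 - 177 = -202$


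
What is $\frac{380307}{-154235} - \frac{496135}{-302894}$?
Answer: $- \frac{38671326733}{46716856090} \approx -0.82778$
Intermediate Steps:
$\frac{380307}{-154235} - \frac{496135}{-302894} = 380307 \left(- \frac{1}{154235}\right) - - \frac{496135}{302894} = - \frac{380307}{154235} + \frac{496135}{302894} = - \frac{38671326733}{46716856090}$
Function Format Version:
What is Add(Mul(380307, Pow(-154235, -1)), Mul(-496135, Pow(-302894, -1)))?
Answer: Rational(-38671326733, 46716856090) ≈ -0.82778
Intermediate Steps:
Add(Mul(380307, Pow(-154235, -1)), Mul(-496135, Pow(-302894, -1))) = Add(Mul(380307, Rational(-1, 154235)), Mul(-496135, Rational(-1, 302894))) = Add(Rational(-380307, 154235), Rational(496135, 302894)) = Rational(-38671326733, 46716856090)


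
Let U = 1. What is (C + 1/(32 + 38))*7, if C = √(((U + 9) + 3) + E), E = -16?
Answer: ⅒ + 7*I*√3 ≈ 0.1 + 12.124*I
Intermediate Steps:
C = I*√3 (C = √(((1 + 9) + 3) - 16) = √((10 + 3) - 16) = √(13 - 16) = √(-3) = I*√3 ≈ 1.732*I)
(C + 1/(32 + 38))*7 = (I*√3 + 1/(32 + 38))*7 = (I*√3 + 1/70)*7 = (1/70 + I*√3)*7 = ⅒ + 7*I*√3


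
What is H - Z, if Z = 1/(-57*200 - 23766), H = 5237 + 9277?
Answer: 510399325/35166 ≈ 14514.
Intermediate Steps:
H = 14514
Z = -1/35166 (Z = 1/(-11400 - 23766) = 1/(-35166) = -1/35166 ≈ -2.8437e-5)
H - Z = 14514 - 1*(-1/35166) = 14514 + 1/35166 = 510399325/35166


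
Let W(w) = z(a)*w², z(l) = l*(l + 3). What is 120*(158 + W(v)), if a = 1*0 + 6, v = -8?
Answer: 433680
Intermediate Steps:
a = 6 (a = 0 + 6 = 6)
z(l) = l*(3 + l)
W(w) = 54*w² (W(w) = (6*(3 + 6))*w² = (6*9)*w² = 54*w²)
120*(158 + W(v)) = 120*(158 + 54*(-8)²) = 120*(158 + 54*64) = 120*(158 + 3456) = 120*3614 = 433680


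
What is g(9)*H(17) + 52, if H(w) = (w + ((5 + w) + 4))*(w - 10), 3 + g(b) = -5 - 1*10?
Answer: -5366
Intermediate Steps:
g(b) = -18 (g(b) = -3 + (-5 - 1*10) = -3 + (-5 - 10) = -3 - 15 = -18)
H(w) = (-10 + w)*(9 + 2*w) (H(w) = (w + (9 + w))*(-10 + w) = (9 + 2*w)*(-10 + w) = (-10 + w)*(9 + 2*w))
g(9)*H(17) + 52 = -18*(-90 - 11*17 + 2*17²) + 52 = -18*(-90 - 187 + 2*289) + 52 = -18*(-90 - 187 + 578) + 52 = -18*301 + 52 = -5418 + 52 = -5366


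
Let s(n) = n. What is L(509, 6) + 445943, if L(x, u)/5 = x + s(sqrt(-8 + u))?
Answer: 448488 + 5*I*sqrt(2) ≈ 4.4849e+5 + 7.0711*I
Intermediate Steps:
L(x, u) = 5*x + 5*sqrt(-8 + u) (L(x, u) = 5*(x + sqrt(-8 + u)) = 5*x + 5*sqrt(-8 + u))
L(509, 6) + 445943 = (5*509 + 5*sqrt(-8 + 6)) + 445943 = (2545 + 5*sqrt(-2)) + 445943 = (2545 + 5*(I*sqrt(2))) + 445943 = (2545 + 5*I*sqrt(2)) + 445943 = 448488 + 5*I*sqrt(2)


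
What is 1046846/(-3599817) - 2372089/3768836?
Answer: -12484477198969/13567119903012 ≈ -0.92020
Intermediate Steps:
1046846/(-3599817) - 2372089/3768836 = 1046846*(-1/3599817) - 2372089*1/3768836 = -1046846/3599817 - 2372089/3768836 = -12484477198969/13567119903012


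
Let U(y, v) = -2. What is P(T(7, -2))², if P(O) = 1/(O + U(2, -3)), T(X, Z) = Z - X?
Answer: 1/121 ≈ 0.0082645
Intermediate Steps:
P(O) = 1/(-2 + O) (P(O) = 1/(O - 2) = 1/(-2 + O))
P(T(7, -2))² = (1/(-2 + (-2 - 1*7)))² = (1/(-2 + (-2 - 7)))² = (1/(-2 - 9))² = (1/(-11))² = (-1/11)² = 1/121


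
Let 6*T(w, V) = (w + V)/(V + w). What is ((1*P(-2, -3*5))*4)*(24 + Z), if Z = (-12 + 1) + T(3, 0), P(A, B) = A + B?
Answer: -2686/3 ≈ -895.33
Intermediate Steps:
T(w, V) = ⅙ (T(w, V) = ((w + V)/(V + w))/6 = ((V + w)/(V + w))/6 = (⅙)*1 = ⅙)
Z = -65/6 (Z = (-12 + 1) + ⅙ = -11 + ⅙ = -65/6 ≈ -10.833)
((1*P(-2, -3*5))*4)*(24 + Z) = ((1*(-2 - 3*5))*4)*(24 - 65/6) = ((1*(-2 - 15))*4)*(79/6) = ((1*(-17))*4)*(79/6) = -17*4*(79/6) = -68*79/6 = -2686/3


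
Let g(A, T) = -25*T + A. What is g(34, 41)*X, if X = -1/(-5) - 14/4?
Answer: 32703/10 ≈ 3270.3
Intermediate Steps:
g(A, T) = A - 25*T
X = -33/10 (X = -1*(-⅕) - 14*¼ = ⅕ - 7/2 = -33/10 ≈ -3.3000)
g(34, 41)*X = (34 - 25*41)*(-33/10) = (34 - 1025)*(-33/10) = -991*(-33/10) = 32703/10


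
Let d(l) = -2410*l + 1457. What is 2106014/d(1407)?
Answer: -2106014/3389413 ≈ -0.62135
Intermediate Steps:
d(l) = 1457 - 2410*l
2106014/d(1407) = 2106014/(1457 - 2410*1407) = 2106014/(1457 - 3390870) = 2106014/(-3389413) = 2106014*(-1/3389413) = -2106014/3389413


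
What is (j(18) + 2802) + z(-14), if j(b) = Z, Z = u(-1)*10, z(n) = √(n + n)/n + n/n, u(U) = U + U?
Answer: 2783 - I*√7/7 ≈ 2783.0 - 0.37796*I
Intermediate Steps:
u(U) = 2*U
z(n) = 1 + √2/√n (z(n) = √(2*n)/n + 1 = (√2*√n)/n + 1 = √2/√n + 1 = 1 + √2/√n)
Z = -20 (Z = (2*(-1))*10 = -2*10 = -20)
j(b) = -20
(j(18) + 2802) + z(-14) = (-20 + 2802) + (1 + √2/√(-14)) = 2782 + (1 + √2*(-I*√14/14)) = 2782 + (1 - I*√7/7) = 2783 - I*√7/7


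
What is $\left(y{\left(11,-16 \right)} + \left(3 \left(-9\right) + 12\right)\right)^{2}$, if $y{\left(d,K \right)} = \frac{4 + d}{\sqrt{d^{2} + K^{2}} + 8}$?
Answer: $\frac{23269050}{97969} - \frac{144450 \sqrt{377}}{97969} \approx 208.89$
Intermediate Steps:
$y{\left(d,K \right)} = \frac{4 + d}{8 + \sqrt{K^{2} + d^{2}}}$ ($y{\left(d,K \right)} = \frac{4 + d}{\sqrt{K^{2} + d^{2}} + 8} = \frac{4 + d}{8 + \sqrt{K^{2} + d^{2}}}$)
$\left(y{\left(11,-16 \right)} + \left(3 \left(-9\right) + 12\right)\right)^{2} = \left(\frac{4 + 11}{8 + \sqrt{\left(-16\right)^{2} + 11^{2}}} + \left(3 \left(-9\right) + 12\right)\right)^{2} = \left(\frac{1}{8 + \sqrt{256 + 121}} \cdot 15 + \left(-27 + 12\right)\right)^{2} = \left(\frac{1}{8 + \sqrt{377}} \cdot 15 - 15\right)^{2} = \left(\frac{15}{8 + \sqrt{377}} - 15\right)^{2} = \left(-15 + \frac{15}{8 + \sqrt{377}}\right)^{2}$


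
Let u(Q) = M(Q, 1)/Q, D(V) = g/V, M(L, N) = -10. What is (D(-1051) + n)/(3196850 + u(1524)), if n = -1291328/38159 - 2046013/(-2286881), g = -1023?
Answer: -2234484602337936108/223419202310709052616155 ≈ -1.0001e-5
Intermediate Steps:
D(V) = -1023/V
n = -2875039657901/87265092079 (n = -1291328*1/38159 - 2046013*(-1/2286881) = -1291328/38159 + 2046013/2286881 = -2875039657901/87265092079 ≈ -32.946)
u(Q) = -10/Q
(D(-1051) + n)/(3196850 + u(1524)) = (-1023/(-1051) - 2875039657901/87265092079)/(3196850 - 10/1524) = (-1023*(-1/1051) - 2875039657901/87265092079)/(3196850 - 10*1/1524) = (1023/1051 - 2875039657901/87265092079)/(3196850 - 5/762) = -2932394491257134/(91715611775029*2435999695/762) = -2932394491257134/91715611775029*762/2435999695 = -2234484602337936108/223419202310709052616155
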